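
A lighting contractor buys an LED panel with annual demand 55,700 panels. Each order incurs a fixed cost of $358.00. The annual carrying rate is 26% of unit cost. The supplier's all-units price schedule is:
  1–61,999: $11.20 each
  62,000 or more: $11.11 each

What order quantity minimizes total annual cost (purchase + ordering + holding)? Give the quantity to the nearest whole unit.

Q* ≈ 3,701 panels

Holding cost per unit per year at price C is H = 0.26·C.
Evaluate total cost at each tier's feasible EOQ or, if the EOQ is below the tier, at the tier's minimum quantity.
EOQ at $11.20 = 3700.7 (feasible in tier 1): TC = 55,700×$11.20 + (55,700/3700.7)×358 + (3700.7/2)×0.26×$11.20 = $634,616.55.
EOQ at $11.11 = 3715.7 < 62000, so use break Q=62000: TC = 55,700×$11.11 + (55,700/62000.0)×358 + (62000.0/2)×0.26×$11.11 = $708,695.22.
Lowest total cost is $634,616.55 at Q = 3700.7.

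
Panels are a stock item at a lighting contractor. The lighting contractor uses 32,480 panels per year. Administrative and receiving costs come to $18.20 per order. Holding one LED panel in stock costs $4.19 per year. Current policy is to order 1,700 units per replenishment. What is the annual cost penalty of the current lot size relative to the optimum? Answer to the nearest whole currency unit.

Extra cost ≈ $1,684 per year

EOQ = √(2DS/H) = √(2 × 32,480 × 18.2 / 4.19) ≈ 531.19.
Cost at Q* = (D/Q*)S + (Q*/2)H = √(2DSH) ≈ $2,225.70.
Cost at Q = 1,700: (32,480/1,700)×18.2 + (1,700/2)×4.19 = $347.73 + $3,561.50 = $3,909.23.
Excess = $3,909.23 − $2,225.70 = $1,683.53.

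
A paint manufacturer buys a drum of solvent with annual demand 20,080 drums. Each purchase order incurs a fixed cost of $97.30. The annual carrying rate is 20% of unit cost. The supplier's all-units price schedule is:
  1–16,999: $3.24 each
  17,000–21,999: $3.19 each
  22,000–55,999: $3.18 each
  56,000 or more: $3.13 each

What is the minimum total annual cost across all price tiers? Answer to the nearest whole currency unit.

TC* ≈ $66,650

Holding cost per unit per year at price C is H = 0.20·C.
Candidates are each tier's EOQ (if it falls in that tier) and each price-break quantity.
EOQ at $3.24 = 2455.6 (feasible in tier 1): TC = 20,080×$3.24 + (20,080/2455.6)×97.3 + (2455.6/2)×0.20×$3.24 = $66,650.46.
EOQ at $3.19 = 2474.8 < 17000, so use break Q=17000: TC = 20,080×$3.19 + (20,080/17000.0)×97.3 + (17000.0/2)×0.20×$3.19 = $69,593.13.
EOQ at $3.18 = 2478.7 < 22000, so use break Q=22000: TC = 20,080×$3.18 + (20,080/22000.0)×97.3 + (22000.0/2)×0.20×$3.18 = $70,939.21.
EOQ at $3.13 = 2498.4 < 56000, so use break Q=56000: TC = 20,080×$3.13 + (20,080/56000.0)×97.3 + (56000.0/2)×0.20×$3.13 = $80,413.29.
Lowest total cost among the candidates is at Q = 2455.6.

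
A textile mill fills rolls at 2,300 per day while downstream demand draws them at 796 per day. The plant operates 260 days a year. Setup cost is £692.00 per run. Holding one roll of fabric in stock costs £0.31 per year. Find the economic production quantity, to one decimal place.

Annual demand D = 796 × 260 = 206,960.
Production build-up factor (1 − d/p) = 1 − 796/2,300 = 0.6539.
Q* = √(2DS / (H(1 − d/p))) = √(2 × 206,960 × 692 / (0.31 × 0.6539)).
= √(286,432,640 / 0.2027) ≈ 37589.834.

Q* ≈ 37,589.8 rolls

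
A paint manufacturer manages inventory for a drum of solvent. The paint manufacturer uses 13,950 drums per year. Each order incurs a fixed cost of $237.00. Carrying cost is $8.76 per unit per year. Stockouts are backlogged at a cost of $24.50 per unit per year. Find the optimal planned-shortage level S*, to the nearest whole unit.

S* ≈ 267 drums

With planned backorders, Q* = √(2DS/H) · √((H+B)/B).
√(2DS/H) = √(2 × 13,950 × 237 / 8.76) = 868.809.
√((H+B)/B) = √((8.76+24.5)/24.5) = 1.1651.
Q* ≈ 1012.284.
S* = Q* · H/(H+B) = 1012.284 × 8.76/33.26 ≈ 266.615.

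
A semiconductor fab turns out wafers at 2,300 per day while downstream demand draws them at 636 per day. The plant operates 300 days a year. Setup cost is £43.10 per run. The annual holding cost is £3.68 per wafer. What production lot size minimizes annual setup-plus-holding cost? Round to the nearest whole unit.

Q* ≈ 2,485 wafers

Annual demand D = 636 × 300 = 190,800.
Production build-up factor (1 − d/p) = 1 − 636/2,300 = 0.7235.
Q* = √(2DS / (H(1 − d/p))) = √(2 × 190,800 × 43.1 / (3.68 × 0.7235)).
= √(16,446,960 / 2.6624) ≈ 2485.456.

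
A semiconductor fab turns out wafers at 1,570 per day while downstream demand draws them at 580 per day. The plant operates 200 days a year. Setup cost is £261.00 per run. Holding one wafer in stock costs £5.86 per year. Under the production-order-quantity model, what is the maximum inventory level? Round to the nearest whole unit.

Annual demand D = 580 × 200 = 116,000.
Production build-up factor (1 − d/p) = 1 − 580/1,570 = 0.6306.
Q* = √(2DS / (H(1 − d/p))) = √(2 × 116,000 × 261 / (5.86 × 0.6306)).
= √(60,552,000 / 3.6952) ≈ 4048.067.
Maximum inventory = Q*(1 − d/p) = 4048.067 × 0.6306 ≈ 2552.603.

I_max ≈ 2,553 wafers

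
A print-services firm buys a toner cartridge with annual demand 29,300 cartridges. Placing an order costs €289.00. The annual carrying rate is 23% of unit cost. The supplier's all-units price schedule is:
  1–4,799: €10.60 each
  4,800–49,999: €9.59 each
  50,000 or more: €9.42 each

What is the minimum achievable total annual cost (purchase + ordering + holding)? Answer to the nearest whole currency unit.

TC* ≈ €288,045

Holding cost per unit per year at price C is H = 0.23·C.
Evaluate total cost at each tier's feasible EOQ or, if the EOQ is below the tier, at the tier's minimum quantity.
EOQ at €10.60 = 2635.6 (feasible in tier 1): TC = 29,300×€10.60 + (29,300/2635.6)×289 + (2635.6/2)×0.23×€10.60 = €317,005.61.
EOQ at €9.59 = 2770.9 < 4800, so use break Q=4800: TC = 29,300×€9.59 + (29,300/4800.0)×289 + (4800.0/2)×0.23×€9.59 = €288,044.78.
EOQ at €9.42 = 2795.8 < 50000, so use break Q=50000: TC = 29,300×€9.42 + (29,300/50000.0)×289 + (50000.0/2)×0.23×€9.42 = €330,340.35.
Lowest total cost among the candidates is at Q = 4800.0.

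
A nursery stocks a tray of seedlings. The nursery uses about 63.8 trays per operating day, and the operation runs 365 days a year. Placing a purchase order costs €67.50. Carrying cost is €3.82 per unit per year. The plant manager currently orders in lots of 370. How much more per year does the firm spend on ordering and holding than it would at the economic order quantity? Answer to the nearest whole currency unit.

Extra cost ≈ €1,490 per year

Annual demand D = 63.8 × 365 = 23,287.
EOQ = √(2DS/H) = √(2 × 23,287 × 67.5 / 3.82) ≈ 907.18.
Cost at Q* = (D/Q*)S + (Q*/2)H = √(2DSH) ≈ €3,465.42.
Cost at Q = 370: (23,287/370)×67.5 + (370/2)×3.82 = €4,248.30 + €706.70 = €4,955.00.
Excess = €4,955.00 − €3,465.42 = €1,489.59.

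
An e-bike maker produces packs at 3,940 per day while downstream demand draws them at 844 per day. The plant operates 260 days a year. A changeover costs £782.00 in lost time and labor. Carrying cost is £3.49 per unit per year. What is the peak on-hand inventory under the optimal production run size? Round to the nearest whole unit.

I_max ≈ 8,791 packs

Annual demand D = 844 × 260 = 219,440.
Production build-up factor (1 − d/p) = 1 − 844/3,940 = 0.7858.
Q* = √(2DS / (H(1 − d/p))) = √(2 × 219,440 × 782 / (3.49 × 0.7858)).
= √(343,204,160 / 2.7424) ≈ 11186.937.
Maximum inventory = Q*(1 − d/p) = 11186.937 × 0.7858 ≈ 8790.547.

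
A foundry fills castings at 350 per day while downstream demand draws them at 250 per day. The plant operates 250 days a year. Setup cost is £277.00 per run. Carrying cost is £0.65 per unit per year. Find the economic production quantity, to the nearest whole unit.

Annual demand D = 250 × 250 = 62,500.
Production build-up factor (1 − d/p) = 1 − 250/350 = 0.2857.
Q* = √(2DS / (H(1 − d/p))) = √(2 × 62,500 × 277 / (0.65 × 0.2857)).
= √(34,625,000 / 0.1857) ≈ 13654.388.

Q* ≈ 13,654 castings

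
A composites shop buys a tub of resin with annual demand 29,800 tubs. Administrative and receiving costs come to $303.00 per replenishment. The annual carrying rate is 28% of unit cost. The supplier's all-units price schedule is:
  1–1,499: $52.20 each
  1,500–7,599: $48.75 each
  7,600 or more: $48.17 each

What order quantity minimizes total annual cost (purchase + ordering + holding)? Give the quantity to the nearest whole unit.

Q* ≈ 1,500 tubs

Holding cost per unit per year at price C is H = 0.28·C.
Candidates are each tier's EOQ (if it falls in that tier) and each price-break quantity.
EOQ at $52.20 = 1111.6 (feasible in tier 1): TC = 29,800×$52.20 + (29,800/1111.6)×303 + (1111.6/2)×0.28×$52.20 = $1,571,806.46.
EOQ at $48.75 = 1150.2 < 1500, so use break Q=1500: TC = 29,800×$48.75 + (29,800/1500.0)×303 + (1500.0/2)×0.28×$48.75 = $1,469,007.10.
EOQ at $48.17 = 1157.1 < 7600, so use break Q=7600: TC = 29,800×$48.17 + (29,800/7600.0)×303 + (7600.0/2)×0.28×$48.17 = $1,487,906.96.
Lowest total cost is $1,469,007.10 at Q = 1500.0.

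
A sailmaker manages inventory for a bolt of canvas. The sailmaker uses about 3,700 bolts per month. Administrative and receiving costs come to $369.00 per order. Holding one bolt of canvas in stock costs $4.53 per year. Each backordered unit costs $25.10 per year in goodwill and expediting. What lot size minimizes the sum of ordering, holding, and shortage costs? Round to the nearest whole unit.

Annual demand D = 3,700 × 12 = 44,400.
With planned backorders, Q* = √(2DS/H) · √((H+B)/B).
√(2DS/H) = √(2 × 44,400 × 369 / 4.53) = 2689.494.
√((H+B)/B) = √((4.53+25.1)/25.1) = 1.0865.
Q* ≈ 2922.130.

Q* ≈ 2,922 bolts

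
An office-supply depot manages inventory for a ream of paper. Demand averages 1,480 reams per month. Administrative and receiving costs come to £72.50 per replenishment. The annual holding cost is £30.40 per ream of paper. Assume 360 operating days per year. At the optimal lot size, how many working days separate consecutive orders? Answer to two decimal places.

T ≈ 5.90 days

Annual demand D = 1,480 × 12 = 17,760.
EOQ = √(2DS/H) = √(2 × 17,760 × 72.5 / 30.4) ≈ 291.05.
Cycle time = Q*/D × 360 = 291.05 / 17,760 × 360 ≈ 5.900 days.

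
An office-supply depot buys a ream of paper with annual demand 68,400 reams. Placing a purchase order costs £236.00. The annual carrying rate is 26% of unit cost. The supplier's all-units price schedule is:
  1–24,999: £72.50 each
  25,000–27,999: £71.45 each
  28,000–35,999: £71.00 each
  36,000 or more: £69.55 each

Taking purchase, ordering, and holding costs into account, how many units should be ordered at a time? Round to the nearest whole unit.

Q* ≈ 1,309 reams

Holding cost per unit per year at price C is H = 0.26·C.
For each price level, check whether its EOQ is feasible; otherwise the best quantity at that price is the breakpoint.
EOQ at £72.50 = 1308.7 (feasible in tier 1): TC = 68,400×£72.50 + (68,400/1308.7)×236 + (1308.7/2)×0.26×£72.50 = £4,983,669.18.
EOQ at £71.45 = 1318.3 < 25000, so use break Q=25000: TC = 68,400×£71.45 + (68,400/25000.0)×236 + (25000.0/2)×0.26×£71.45 = £5,120,038.20.
EOQ at £71.00 = 1322.5 < 28000, so use break Q=28000: TC = 68,400×£71.00 + (68,400/28000.0)×236 + (28000.0/2)×0.26×£71.00 = £5,115,416.51.
EOQ at £69.55 = 1336.2 < 36000, so use break Q=36000: TC = 68,400×£69.55 + (68,400/36000.0)×236 + (36000.0/2)×0.26×£69.55 = £5,083,162.40.
Lowest total cost is £4,983,669.18 at Q = 1308.7.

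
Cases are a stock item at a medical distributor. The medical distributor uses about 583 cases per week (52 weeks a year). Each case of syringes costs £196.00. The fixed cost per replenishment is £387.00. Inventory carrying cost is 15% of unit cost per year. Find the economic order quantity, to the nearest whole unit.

Q* ≈ 893 cases

Annual demand D = 583 × 52 = 30,316.
Holding cost H = 0.15 × £196.00 = £29.4000 per unit per year.
EOQ = √(2DS / H) = √(2 × 30,316 × 387 / 29.4).
= √(23,464,584 / 29.4) = √798,115.102 ≈ 893.373.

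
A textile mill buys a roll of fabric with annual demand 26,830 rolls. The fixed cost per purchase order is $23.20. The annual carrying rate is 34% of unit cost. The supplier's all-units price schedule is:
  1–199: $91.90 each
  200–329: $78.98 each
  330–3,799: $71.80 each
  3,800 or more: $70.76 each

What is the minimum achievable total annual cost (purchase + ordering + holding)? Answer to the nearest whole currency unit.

TC* ≈ $1,932,308

Holding cost per unit per year at price C is H = 0.34·C.
For each price level, check whether its EOQ is feasible; otherwise the best quantity at that price is the breakpoint.
Tier 1 ($91.90): EOQ = 199.6 exceeds tier's upper bound 199, so this tier is dominated.
EOQ at $78.98 = 215.3 (feasible in tier 2): TC = 26,830×$78.98 + (26,830/215.3)×23.2 + (215.3/2)×0.34×$78.98 = $2,124,815.26.
EOQ at $71.80 = 225.8 < 330, so use break Q=330: TC = 26,830×$71.80 + (26,830/330.0)×23.2 + (330.0/2)×0.34×$71.80 = $1,932,308.21.
EOQ at $70.76 = 227.5 < 3800, so use break Q=3800: TC = 26,830×$70.76 + (26,830/3800.0)×23.2 + (3800.0/2)×0.34×$70.76 = $1,944,365.56.
Lowest total cost among the candidates is at Q = 330.0.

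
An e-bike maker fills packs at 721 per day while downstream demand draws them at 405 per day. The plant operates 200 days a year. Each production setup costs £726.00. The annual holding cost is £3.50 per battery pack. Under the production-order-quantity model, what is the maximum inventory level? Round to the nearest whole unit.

I_max ≈ 3,838 packs

Annual demand D = 405 × 200 = 81,000.
Production build-up factor (1 − d/p) = 1 − 405/721 = 0.4383.
Q* = √(2DS / (H(1 − d/p))) = √(2 × 81,000 × 726 / (3.5 × 0.4383)).
= √(117,612,000 / 1.534) ≈ 8756.204.
Maximum inventory = Q*(1 − d/p) = 8756.204 × 0.4383 ≈ 3837.671.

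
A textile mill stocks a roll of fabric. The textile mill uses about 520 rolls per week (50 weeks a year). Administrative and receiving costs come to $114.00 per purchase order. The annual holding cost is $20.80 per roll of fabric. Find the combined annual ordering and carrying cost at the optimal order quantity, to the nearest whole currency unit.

TC* ≈ $11,104

Annual demand D = 520 × 50 = 26,000.
The optimal lot size = √(2DS/H) = √(2 × 26,000 × 114 / 20.8) ≈ 533.85.
At Q*, ordering cost (D/Q*)S equals holding cost (Q*/2)H, each = √(DSH/2).
Minimum total = √(2DSH) = √(2 × 26,000 × 114 × 20.8) ≈ 11104.161.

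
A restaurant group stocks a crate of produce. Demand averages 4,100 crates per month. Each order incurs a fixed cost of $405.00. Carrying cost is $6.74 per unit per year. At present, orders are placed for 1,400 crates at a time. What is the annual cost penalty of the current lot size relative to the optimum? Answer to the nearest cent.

Annual demand D = 4,100 × 12 = 49,200.
EOQ = √(2DS/H) = √(2 × 49,200 × 405 / 6.74) ≈ 2431.62.
Cost at Q* = (D/Q*)S + (Q*/2)H = √(2DSH) ≈ $16,389.10.
Cost at Q = 1,400: (49,200/1,400)×405 + (1,400/2)×6.74 = $14,232.86 + $4,718.00 = $18,950.86.
Excess = $18,950.86 − $16,389.10 = $2,561.76.

Extra cost ≈ $2,561.76 per year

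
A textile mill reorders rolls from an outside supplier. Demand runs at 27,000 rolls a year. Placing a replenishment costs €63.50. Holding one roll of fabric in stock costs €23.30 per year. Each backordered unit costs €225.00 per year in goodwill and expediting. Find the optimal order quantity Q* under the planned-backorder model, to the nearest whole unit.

Q* ≈ 403 rolls

With planned backorders, Q* = √(2DS/H) · √((H+B)/B).
√(2DS/H) = √(2 × 27,000 × 63.5 / 23.3) = 383.624.
√((H+B)/B) = √((23.3+225)/225) = 1.0505.
Q* ≈ 402.998.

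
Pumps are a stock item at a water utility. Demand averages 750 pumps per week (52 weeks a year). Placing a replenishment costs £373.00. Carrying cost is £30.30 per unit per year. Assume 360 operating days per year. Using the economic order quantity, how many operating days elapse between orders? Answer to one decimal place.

T ≈ 9.0 days

Annual demand D = 750 × 52 = 39,000.
EOQ = √(2DS/H) = √(2 × 39,000 × 373 / 30.3) ≈ 979.90.
Cycle time = Q*/D × 360 = 979.90 / 39,000 × 360 ≈ 9.045 days.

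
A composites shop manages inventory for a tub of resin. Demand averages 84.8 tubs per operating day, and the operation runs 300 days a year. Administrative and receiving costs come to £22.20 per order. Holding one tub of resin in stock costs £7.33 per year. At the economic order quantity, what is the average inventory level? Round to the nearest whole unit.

Average inventory ≈ 196 tubs

Annual demand D = 84.8 × 300 = 25,440.
Q* = √(2DS/H) = √(2 × 25,440 × 22.2 / 7.33) ≈ 392.55.
Average inventory = Q*/2 ≈ 392.55 / 2 = 196.276.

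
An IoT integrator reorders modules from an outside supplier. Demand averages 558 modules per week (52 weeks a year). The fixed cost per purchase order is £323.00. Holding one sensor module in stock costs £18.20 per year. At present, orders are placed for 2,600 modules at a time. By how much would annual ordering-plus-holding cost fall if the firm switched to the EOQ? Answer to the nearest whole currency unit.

Extra cost ≈ £8,795 per year

Annual demand D = 558 × 52 = 29,016.
EOQ = √(2DS/H) = √(2 × 29,016 × 323 / 18.2) ≈ 1014.84.
Cost at Q* = (D/Q*)S + (Q*/2)H = √(2DSH) ≈ £18,470.16.
Cost at Q = 2,600: (29,016/2,600)×323 + (2,600/2)×18.2 = £3,604.68 + £23,660.00 = £27,264.68.
Excess = £27,264.68 − £18,470.16 = £8,794.52.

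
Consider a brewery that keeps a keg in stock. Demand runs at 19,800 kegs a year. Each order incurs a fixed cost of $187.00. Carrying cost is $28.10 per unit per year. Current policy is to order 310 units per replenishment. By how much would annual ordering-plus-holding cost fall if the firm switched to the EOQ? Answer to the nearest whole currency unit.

Extra cost ≈ $1,874 per year

EOQ = √(2DS/H) = √(2 × 19,800 × 187 / 28.1) ≈ 513.35.
Cost at Q* = (D/Q*)S + (Q*/2)H = √(2DSH) ≈ $14,425.19.
Cost at Q = 310: (19,800/310)×187 + (310/2)×28.1 = $11,943.87 + $4,355.50 = $16,299.37.
Excess = $16,299.37 − $14,425.19 = $1,874.18.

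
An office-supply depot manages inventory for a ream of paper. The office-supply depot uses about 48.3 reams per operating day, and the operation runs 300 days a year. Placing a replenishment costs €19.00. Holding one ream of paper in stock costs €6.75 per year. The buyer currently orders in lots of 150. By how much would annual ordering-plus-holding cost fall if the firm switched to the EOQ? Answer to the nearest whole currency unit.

Annual demand D = 48.3 × 300 = 14,490.
EOQ = √(2DS/H) = √(2 × 14,490 × 19 / 6.75) ≈ 285.61.
Cost at Q* = (D/Q*)S + (Q*/2)H = √(2DSH) ≈ €1,927.87.
Cost at Q = 150: (14,490/150)×19 + (150/2)×6.75 = €1,835.40 + €506.25 = €2,341.65.
Excess = €2,341.65 − €1,927.87 = €413.78.

Extra cost ≈ €414 per year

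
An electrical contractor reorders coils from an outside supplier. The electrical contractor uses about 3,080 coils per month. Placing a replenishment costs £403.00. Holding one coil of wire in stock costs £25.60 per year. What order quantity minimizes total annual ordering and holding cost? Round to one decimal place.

Q* ≈ 1,078.7 coils

Annual demand D = 3,080 × 12 = 36,960.
EOQ = √(2DS / H) = √(2 × 36,960 × 403 / 25.6).
= √(29,789,760 / 25.6) = √1,163,662.5 ≈ 1078.732.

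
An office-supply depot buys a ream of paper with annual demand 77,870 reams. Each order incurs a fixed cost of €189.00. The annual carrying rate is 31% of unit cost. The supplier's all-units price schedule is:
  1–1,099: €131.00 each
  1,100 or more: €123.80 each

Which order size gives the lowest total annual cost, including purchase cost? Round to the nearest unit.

Holding cost per unit per year at price C is H = 0.31·C.
For each price level, check whether its EOQ is feasible; otherwise the best quantity at that price is the breakpoint.
EOQ at €131.00 = 851.4 (feasible in tier 1): TC = 77,870×€131.00 + (77,870/851.4)×189 + (851.4/2)×0.31×€131.00 = €10,235,543.83.
EOQ at €123.80 = 875.8 < 1100, so use break Q=1100: TC = 77,870×€123.80 + (77,870/1100.0)×189 + (1100.0/2)×0.31×€123.80 = €9,674,793.38.
Lowest total cost is €9,674,793.38 at Q = 1100.0.

Q* ≈ 1,100 reams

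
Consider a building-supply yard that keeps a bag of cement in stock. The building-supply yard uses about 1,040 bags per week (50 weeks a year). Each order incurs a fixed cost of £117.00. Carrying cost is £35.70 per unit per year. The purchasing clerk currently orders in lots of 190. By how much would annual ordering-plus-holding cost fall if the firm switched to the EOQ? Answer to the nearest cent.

Extra cost ≈ £14,570.35 per year

Annual demand D = 1,040 × 50 = 52,000.
EOQ = √(2DS/H) = √(2 × 52,000 × 117 / 35.7) ≈ 583.82.
Cost at Q* = (D/Q*)S + (Q*/2)H = √(2DSH) ≈ £20,842.21.
Cost at Q = 190: (52,000/190)×117 + (190/2)×35.7 = £32,021.05 + £3,391.50 = £35,412.55.
Excess = £35,412.55 − £20,842.21 = £14,570.35.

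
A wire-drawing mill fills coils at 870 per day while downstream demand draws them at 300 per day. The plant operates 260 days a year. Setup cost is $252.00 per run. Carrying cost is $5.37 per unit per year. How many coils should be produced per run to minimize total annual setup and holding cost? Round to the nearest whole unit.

Annual demand D = 300 × 260 = 78,000.
Production build-up factor (1 − d/p) = 1 − 300/870 = 0.6552.
Q* = √(2DS / (H(1 − d/p))) = √(2 × 78,000 × 252 / (5.37 × 0.6552)).
= √(39,312,000 / 3.5183) ≈ 3342.702.

Q* ≈ 3,343 coils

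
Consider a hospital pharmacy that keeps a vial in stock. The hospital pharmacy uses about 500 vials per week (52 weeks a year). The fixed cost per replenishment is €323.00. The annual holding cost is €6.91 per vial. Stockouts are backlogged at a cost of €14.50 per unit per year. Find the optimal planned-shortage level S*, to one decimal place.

Annual demand D = 500 × 52 = 26,000.
With planned backorders, Q* = √(2DS/H) · √((H+B)/B).
√(2DS/H) = √(2 × 26,000 × 323 / 6.91) = 1559.064.
√((H+B)/B) = √((6.91+14.5)/14.5) = 1.2151.
Q* ≈ 1894.472.
S* = Q* · H/(H+B) = 1894.472 × 6.91/21.41 ≈ 611.434.

S* ≈ 611.4 vials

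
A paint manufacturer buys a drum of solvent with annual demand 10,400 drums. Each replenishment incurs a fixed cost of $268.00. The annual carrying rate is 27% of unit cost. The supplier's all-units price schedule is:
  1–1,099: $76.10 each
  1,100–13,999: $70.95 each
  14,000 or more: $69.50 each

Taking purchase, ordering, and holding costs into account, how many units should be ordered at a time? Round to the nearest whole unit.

Q* ≈ 1,100 drums

Holding cost per unit per year at price C is H = 0.27·C.
For each price level, check whether its EOQ is feasible; otherwise the best quantity at that price is the breakpoint.
EOQ at $76.10 = 520.9 (feasible in tier 1): TC = 10,400×$76.10 + (10,400/520.9)×268 + (520.9/2)×0.27×$76.10 = $802,142.21.
EOQ at $70.95 = 539.4 < 1100, so use break Q=1100: TC = 10,400×$70.95 + (10,400/1100.0)×268 + (1100.0/2)×0.27×$70.95 = $750,949.89.
EOQ at $69.50 = 545.0 < 14000, so use break Q=14000: TC = 10,400×$69.50 + (10,400/14000.0)×268 + (14000.0/2)×0.27×$69.50 = $854,354.09.
Lowest total cost is $750,949.89 at Q = 1100.0.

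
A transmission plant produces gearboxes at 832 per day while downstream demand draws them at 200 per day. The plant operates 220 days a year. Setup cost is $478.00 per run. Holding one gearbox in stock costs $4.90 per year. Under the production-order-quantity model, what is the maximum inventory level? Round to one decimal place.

I_max ≈ 2,553.6 gearboxes

Annual demand D = 200 × 220 = 44,000.
Production build-up factor (1 − d/p) = 1 − 200/832 = 0.7596.
Q* = √(2DS / (H(1 − d/p))) = √(2 × 44,000 × 478 / (4.9 × 0.7596)).
= √(42,064,000 / 3.7221) ≈ 3361.711.
Maximum inventory = Q*(1 − d/p) = 3361.711 × 0.7596 ≈ 2553.607.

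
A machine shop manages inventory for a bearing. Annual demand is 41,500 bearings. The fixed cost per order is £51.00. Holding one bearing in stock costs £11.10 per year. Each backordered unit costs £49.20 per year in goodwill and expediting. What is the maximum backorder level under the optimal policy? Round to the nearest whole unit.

With planned backorders, Q* = √(2DS/H) · √((H+B)/B).
√(2DS/H) = √(2 × 41,500 × 51 / 11.1) = 617.537.
√((H+B)/B) = √((11.1+49.2)/49.2) = 1.1071.
Q* ≈ 683.658.
S* = Q* · H/(H+B) = 683.658 × 11.1/60.3 ≈ 125.847.

S* ≈ 126 bearings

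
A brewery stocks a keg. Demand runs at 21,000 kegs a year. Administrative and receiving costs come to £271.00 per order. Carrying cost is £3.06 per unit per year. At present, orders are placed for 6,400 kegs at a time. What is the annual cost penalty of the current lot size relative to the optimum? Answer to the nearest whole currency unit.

Extra cost ≈ £4,780 per year

EOQ = √(2DS/H) = √(2 × 21,000 × 271 / 3.06) ≈ 1928.63.
Cost at Q* = (D/Q*)S + (Q*/2)H = √(2DSH) ≈ £5,901.60.
Cost at Q = 6,400: (21,000/6,400)×271 + (6,400/2)×3.06 = £889.22 + £9,792.00 = £10,681.22.
Excess = £10,681.22 − £5,901.60 = £4,779.62.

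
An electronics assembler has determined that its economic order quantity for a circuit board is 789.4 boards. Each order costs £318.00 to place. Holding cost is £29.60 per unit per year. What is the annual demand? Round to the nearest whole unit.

Squaring Q* = √(2DS/H) gives Q*² = 2DS/H.
From Q* = √(2DS/H): D = Q*²H / (2S) = 789.4² × 29.6 / (2 × 318) = 29002.060.

D ≈ 29,002 boards per year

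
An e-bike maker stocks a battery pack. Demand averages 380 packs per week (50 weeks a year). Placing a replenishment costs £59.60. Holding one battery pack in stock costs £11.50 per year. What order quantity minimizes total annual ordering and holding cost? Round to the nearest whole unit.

Q* ≈ 444 packs

Annual demand D = 380 × 50 = 19,000.
EOQ = √(2DS / H) = √(2 × 19,000 × 59.6 / 11.5).
= √(2,264,800 / 11.5) = √196,939.1304 ≈ 443.778.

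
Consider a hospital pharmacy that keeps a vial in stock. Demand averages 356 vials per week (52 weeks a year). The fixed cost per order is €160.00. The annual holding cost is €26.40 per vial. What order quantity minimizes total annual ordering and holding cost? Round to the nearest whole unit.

Annual demand D = 356 × 52 = 18,512.
EOQ = √(2DS / H) = √(2 × 18,512 × 160 / 26.4).
= √(5,923,840 / 26.4) = √224,387.8788 ≈ 473.696.

Q* ≈ 474 vials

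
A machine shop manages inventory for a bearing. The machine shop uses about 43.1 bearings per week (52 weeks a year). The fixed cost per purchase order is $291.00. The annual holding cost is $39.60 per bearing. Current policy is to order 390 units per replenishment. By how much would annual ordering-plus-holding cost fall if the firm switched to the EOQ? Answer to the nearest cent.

Annual demand D = 43.1 × 52 = 2,241.2.
EOQ = √(2DS/H) = √(2 × 2,241.2 × 291 / 39.6) ≈ 181.49.
Cost at Q* = (D/Q*)S + (Q*/2)H = √(2DSH) ≈ $7,187.03.
Cost at Q = 390: (2,241.2/390)×291 + (390/2)×39.6 = $1,672.28 + $7,722.00 = $9,394.28.
Excess = $9,394.28 − $7,187.03 = $2,207.25.

Extra cost ≈ $2,207.25 per year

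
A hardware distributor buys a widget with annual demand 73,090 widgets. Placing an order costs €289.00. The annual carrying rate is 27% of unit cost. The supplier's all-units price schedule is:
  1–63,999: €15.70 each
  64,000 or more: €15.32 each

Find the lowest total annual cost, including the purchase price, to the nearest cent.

Holding cost per unit per year at price C is H = 0.27·C.
For each price level, check whether its EOQ is feasible; otherwise the best quantity at that price is the breakpoint.
EOQ at €15.70 = 3156.9 (feasible in tier 1): TC = 73,090×€15.70 + (73,090/3156.9)×289 + (3156.9/2)×0.27×€15.70 = €1,160,895.11.
EOQ at €15.32 = 3195.8 < 64000, so use break Q=64000: TC = 73,090×€15.32 + (73,090/64000.0)×289 + (64000.0/2)×0.27×€15.32 = €1,252,433.65.
Lowest total cost among the candidates is at Q = 3156.9.

TC* ≈ €1,160,895.11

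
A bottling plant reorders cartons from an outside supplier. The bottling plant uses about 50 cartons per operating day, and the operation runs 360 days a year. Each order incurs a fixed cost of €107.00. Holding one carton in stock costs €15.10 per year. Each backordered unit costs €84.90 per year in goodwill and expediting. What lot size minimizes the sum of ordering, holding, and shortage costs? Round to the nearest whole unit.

Q* ≈ 548 cartons

Annual demand D = 50 × 360 = 18,000.
With planned backorders, Q* = √(2DS/H) · √((H+B)/B).
√(2DS/H) = √(2 × 18,000 × 107 / 15.1) = 505.074.
√((H+B)/B) = √((15.1+84.9)/84.9) = 1.0853.
Q* ≈ 548.152.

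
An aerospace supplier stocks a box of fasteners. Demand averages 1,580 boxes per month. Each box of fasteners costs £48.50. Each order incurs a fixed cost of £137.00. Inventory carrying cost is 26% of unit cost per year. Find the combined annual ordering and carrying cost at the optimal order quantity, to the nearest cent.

TC* ≈ £8,093.79

Annual demand D = 1,580 × 12 = 18,960.
Holding cost H = 0.26 × £48.50 = £12.6100 per unit per year.
Q* = √(2DS/H) = √(2 × 18,960 × 137 / 12.61) ≈ 641.85.
At Q*, ordering cost (D/Q*)S equals holding cost (Q*/2)H, each = √(DSH/2).
Minimum total = √(2DSH) = √(2 × 18,960 × 137 × 12.61) ≈ 8093.791.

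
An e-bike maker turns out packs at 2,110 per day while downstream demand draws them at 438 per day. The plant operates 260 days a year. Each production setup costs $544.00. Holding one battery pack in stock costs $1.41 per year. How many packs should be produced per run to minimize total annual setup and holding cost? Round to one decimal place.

Q* ≈ 10,530.6 packs

Annual demand D = 438 × 260 = 113,880.
Production build-up factor (1 − d/p) = 1 − 438/2,110 = 0.7924.
Q* = √(2DS / (H(1 − d/p))) = √(2 × 113,880 × 544 / (1.41 × 0.7924)).
= √(123,901,440 / 1.1173) ≈ 10530.566.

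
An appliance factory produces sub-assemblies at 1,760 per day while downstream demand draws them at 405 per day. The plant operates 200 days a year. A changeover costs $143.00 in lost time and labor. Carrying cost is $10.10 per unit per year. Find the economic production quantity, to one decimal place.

Annual demand D = 405 × 200 = 81,000.
Production build-up factor (1 − d/p) = 1 − 405/1,760 = 0.7699.
Q* = √(2DS / (H(1 − d/p))) = √(2 × 81,000 × 143 / (10.1 × 0.7699)).
= √(23,166,000 / 7.7759) ≈ 1726.043.

Q* ≈ 1,726.0 sub-assemblies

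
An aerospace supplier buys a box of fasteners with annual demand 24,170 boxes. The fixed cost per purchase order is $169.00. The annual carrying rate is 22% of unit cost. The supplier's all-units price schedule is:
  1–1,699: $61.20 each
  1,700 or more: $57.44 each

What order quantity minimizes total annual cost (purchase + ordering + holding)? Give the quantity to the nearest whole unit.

Q* ≈ 1,700 boxes

Holding cost per unit per year at price C is H = 0.22·C.
For each price level, check whether its EOQ is feasible; otherwise the best quantity at that price is the breakpoint.
EOQ at $61.20 = 779.0 (feasible in tier 1): TC = 24,170×$61.20 + (24,170/779.0)×169 + (779.0/2)×0.22×$61.20 = $1,489,691.78.
EOQ at $57.44 = 804.0 < 1700, so use break Q=1700: TC = 24,170×$57.44 + (24,170/1700.0)×169 + (1700.0/2)×0.22×$57.44 = $1,401,468.86.
Lowest total cost is $1,401,468.86 at Q = 1700.0.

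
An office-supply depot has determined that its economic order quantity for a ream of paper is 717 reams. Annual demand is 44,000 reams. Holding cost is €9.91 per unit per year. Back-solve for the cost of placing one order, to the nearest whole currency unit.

S ≈ €58

The basic EOQ model gives Q* = √(2DS/H); rearrange for the unknown.
From Q* = √(2DS/H): S = Q*²H / (2D) = 717² × 9.91 / (2 × 44,000) = 57.8934.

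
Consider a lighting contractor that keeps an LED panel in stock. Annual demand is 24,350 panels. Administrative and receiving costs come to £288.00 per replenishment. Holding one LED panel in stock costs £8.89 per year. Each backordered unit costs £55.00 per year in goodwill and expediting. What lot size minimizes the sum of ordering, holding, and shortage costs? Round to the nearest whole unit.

With planned backorders, Q* = √(2DS/H) · √((H+B)/B).
√(2DS/H) = √(2 × 24,350 × 288 / 8.89) = 1256.058.
√((H+B)/B) = √((8.89+55)/55) = 1.0778.
Q* ≈ 1353.770.

Q* ≈ 1,354 panels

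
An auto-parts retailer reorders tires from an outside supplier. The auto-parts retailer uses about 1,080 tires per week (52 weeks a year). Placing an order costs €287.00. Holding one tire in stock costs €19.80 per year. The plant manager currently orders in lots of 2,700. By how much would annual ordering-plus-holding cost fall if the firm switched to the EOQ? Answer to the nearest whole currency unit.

Annual demand D = 1,080 × 52 = 56,160.
EOQ = √(2DS/H) = √(2 × 56,160 × 287 / 19.8) ≈ 1275.96.
Cost at Q* = (D/Q*)S + (Q*/2)H = √(2DSH) ≈ €25,264.00.
Cost at Q = 2,700: (56,160/2,700)×287 + (2,700/2)×19.8 = €5,969.60 + €26,730.00 = €32,699.60.
Excess = €32,699.60 − €25,264.00 = €7,435.60.

Extra cost ≈ €7,436 per year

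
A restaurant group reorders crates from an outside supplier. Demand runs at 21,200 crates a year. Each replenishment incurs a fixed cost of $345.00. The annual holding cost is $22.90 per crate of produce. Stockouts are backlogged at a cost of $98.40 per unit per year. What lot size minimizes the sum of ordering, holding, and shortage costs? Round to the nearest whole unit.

Q* ≈ 887 crates

With planned backorders, Q* = √(2DS/H) · √((H+B)/B).
√(2DS/H) = √(2 × 21,200 × 345 / 22.9) = 799.235.
√((H+B)/B) = √((22.9+98.4)/98.4) = 1.1103.
Q* ≈ 887.376.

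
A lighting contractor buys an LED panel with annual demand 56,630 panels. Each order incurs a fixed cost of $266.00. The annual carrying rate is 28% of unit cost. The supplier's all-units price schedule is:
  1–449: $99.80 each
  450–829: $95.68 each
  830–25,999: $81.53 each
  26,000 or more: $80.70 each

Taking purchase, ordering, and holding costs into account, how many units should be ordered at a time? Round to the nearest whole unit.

Q* ≈ 1,149 panels

Holding cost per unit per year at price C is H = 0.28·C.
For each price level, check whether its EOQ is feasible; otherwise the best quantity at that price is the breakpoint.
Tier 1 ($99.80): EOQ = 1038.3 exceeds tier's upper bound 449, so this tier is dominated.
Tier 2 ($95.68): EOQ = 1060.4 exceeds tier's upper bound 829, so this tier is dominated.
EOQ at $81.53 = 1148.8 (feasible in tier 3): TC = 56,630×$81.53 + (56,630/1148.8)×266 + (1148.8/2)×0.28×$81.53 = $4,643,268.98.
EOQ at $80.70 = 1154.7 < 26000, so use break Q=26000: TC = 56,630×$80.70 + (56,630/26000.0)×266 + (26000.0/2)×0.28×$80.70 = $4,864,368.37.
Lowest total cost is $4,643,268.98 at Q = 1148.8.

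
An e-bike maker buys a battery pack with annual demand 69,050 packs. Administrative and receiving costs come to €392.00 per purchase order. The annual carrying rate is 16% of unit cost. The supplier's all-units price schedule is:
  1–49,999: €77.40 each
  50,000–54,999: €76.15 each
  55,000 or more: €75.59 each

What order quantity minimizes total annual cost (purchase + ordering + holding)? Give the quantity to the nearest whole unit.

Holding cost per unit per year at price C is H = 0.16·C.
Evaluate total cost at each tier's feasible EOQ or, if the EOQ is below the tier, at the tier's minimum quantity.
EOQ at €77.40 = 2090.8 (feasible in tier 1): TC = 69,050×€77.40 + (69,050/2090.8)×392 + (2090.8/2)×0.16×€77.40 = €5,370,362.28.
EOQ at €76.15 = 2107.9 < 50000, so use break Q=50000: TC = 69,050×€76.15 + (69,050/50000.0)×392 + (50000.0/2)×0.16×€76.15 = €5,563,298.85.
EOQ at €75.59 = 2115.7 < 55000, so use break Q=55000: TC = 69,050×€75.59 + (69,050/55000.0)×392 + (55000.0/2)×0.16×€75.59 = €5,552,577.64.
Lowest total cost is €5,370,362.28 at Q = 2090.8.

Q* ≈ 2,091 packs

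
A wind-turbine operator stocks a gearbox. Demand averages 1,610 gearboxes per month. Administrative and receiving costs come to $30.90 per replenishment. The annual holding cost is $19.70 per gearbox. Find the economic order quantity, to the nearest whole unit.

Q* ≈ 246 gearboxes

Annual demand D = 1,610 × 12 = 19,320.
EOQ = √(2DS / H) = √(2 × 19,320 × 30.9 / 19.7).
= √(1,193,976 / 19.7) = √60,607.9188 ≈ 246.187.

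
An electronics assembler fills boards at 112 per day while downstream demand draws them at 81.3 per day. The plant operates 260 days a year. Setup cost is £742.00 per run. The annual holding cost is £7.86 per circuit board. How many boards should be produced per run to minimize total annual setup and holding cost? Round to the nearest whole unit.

Annual demand D = 81.3 × 260 = 21,138.
Production build-up factor (1 − d/p) = 1 − 81.3/112 = 0.2741.
Q* = √(2DS / (H(1 − d/p))) = √(2 × 21,138 × 742 / (7.86 × 0.2741)).
= √(31,368,792 / 2.1545) ≈ 3815.728.

Q* ≈ 3,816 boards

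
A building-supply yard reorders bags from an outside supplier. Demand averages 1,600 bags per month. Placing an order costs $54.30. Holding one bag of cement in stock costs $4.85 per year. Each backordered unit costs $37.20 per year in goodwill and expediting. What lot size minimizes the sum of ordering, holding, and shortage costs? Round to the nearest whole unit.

Annual demand D = 1,600 × 12 = 19,200.
With planned backorders, Q* = √(2DS/H) · √((H+B)/B).
√(2DS/H) = √(2 × 19,200 × 54.3 / 4.85) = 655.684.
√((H+B)/B) = √((4.85+37.2)/37.2) = 1.0632.
Q* ≈ 697.118.

Q* ≈ 697 bags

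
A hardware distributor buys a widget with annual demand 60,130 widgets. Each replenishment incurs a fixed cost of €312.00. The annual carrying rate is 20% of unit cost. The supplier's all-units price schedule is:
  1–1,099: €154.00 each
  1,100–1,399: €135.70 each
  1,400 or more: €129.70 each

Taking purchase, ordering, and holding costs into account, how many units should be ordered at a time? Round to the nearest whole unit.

Holding cost per unit per year at price C is H = 0.20·C.
Evaluate total cost at each tier's feasible EOQ or, if the EOQ is below the tier, at the tier's minimum quantity.
Tier 1 (€154.00): EOQ = 1103.7 exceeds tier's upper bound 1099, so this tier is dominated.
EOQ at €135.70 = 1175.8 (feasible in tier 2): TC = 60,130×€135.70 + (60,130/1175.8)×312 + (1175.8/2)×0.20×€135.70 = €8,191,552.18.
EOQ at €129.70 = 1202.7 < 1400, so use break Q=1400: TC = 60,130×€129.70 + (60,130/1400.0)×312 + (1400.0/2)×0.20×€129.70 = €7,830,419.40.
Lowest total cost is €7,830,419.40 at Q = 1400.0.

Q* ≈ 1,400 widgets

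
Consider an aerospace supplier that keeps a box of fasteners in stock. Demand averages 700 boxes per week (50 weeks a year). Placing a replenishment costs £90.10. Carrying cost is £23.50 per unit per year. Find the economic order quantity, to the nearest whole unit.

Annual demand D = 700 × 50 = 35,000.
EOQ = √(2DS / H) = √(2 × 35,000 × 90.1 / 23.5).
= √(6,307,000 / 23.5) = √268,382.9787 ≈ 518.057.

Q* ≈ 518 boxes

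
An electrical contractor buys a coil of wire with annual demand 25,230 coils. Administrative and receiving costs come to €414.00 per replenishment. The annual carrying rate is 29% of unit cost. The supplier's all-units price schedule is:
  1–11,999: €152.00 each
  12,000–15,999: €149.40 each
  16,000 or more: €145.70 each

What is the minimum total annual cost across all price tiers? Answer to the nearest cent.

Holding cost per unit per year at price C is H = 0.29·C.
For each price level, check whether its EOQ is feasible; otherwise the best quantity at that price is the breakpoint.
EOQ at €152.00 = 688.4 (feasible in tier 1): TC = 25,230×€152.00 + (25,230/688.4)×414 + (688.4/2)×0.29×€152.00 = €3,865,305.52.
EOQ at €149.40 = 694.4 < 12000, so use break Q=12000: TC = 25,230×€149.40 + (25,230/12000.0)×414 + (12000.0/2)×0.29×€149.40 = €4,030,188.44.
EOQ at €145.70 = 703.1 < 16000, so use break Q=16000: TC = 25,230×€145.70 + (25,230/16000.0)×414 + (16000.0/2)×0.29×€145.70 = €4,014,687.83.
Lowest total cost among the candidates is at Q = 688.4.

TC* ≈ €3,865,305.52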